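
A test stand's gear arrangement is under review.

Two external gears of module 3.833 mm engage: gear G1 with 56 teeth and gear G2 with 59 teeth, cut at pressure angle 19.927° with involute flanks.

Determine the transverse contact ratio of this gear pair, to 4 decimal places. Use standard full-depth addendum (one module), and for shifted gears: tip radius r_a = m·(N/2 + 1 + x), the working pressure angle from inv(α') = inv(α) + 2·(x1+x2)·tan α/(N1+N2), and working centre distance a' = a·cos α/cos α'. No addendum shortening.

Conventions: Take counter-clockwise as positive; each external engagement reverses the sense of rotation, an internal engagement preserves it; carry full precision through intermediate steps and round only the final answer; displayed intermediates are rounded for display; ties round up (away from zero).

1.7820

class = single-mesh tooth geometry [involute pair 56T × 59T, m = 3.833]
base radii: r_b1 = 100.898257, r_b2 = 106.303521
tip radii: r_a1 = 111.157000, r_a2 = 116.906500
no profile shift: α' = α, a' = a
action lengths: √(r_a1²−r_b1²) = 46.641402, √(r_a2²−r_b2²) = 48.648651
base pitch p_b = π·m·cos α = 11.320758
CR = (46.641402 + 48.648651 − 220.397500·sin 19.92700°)/11.320758 = 1.782001
contact ratio ≈ 1.7820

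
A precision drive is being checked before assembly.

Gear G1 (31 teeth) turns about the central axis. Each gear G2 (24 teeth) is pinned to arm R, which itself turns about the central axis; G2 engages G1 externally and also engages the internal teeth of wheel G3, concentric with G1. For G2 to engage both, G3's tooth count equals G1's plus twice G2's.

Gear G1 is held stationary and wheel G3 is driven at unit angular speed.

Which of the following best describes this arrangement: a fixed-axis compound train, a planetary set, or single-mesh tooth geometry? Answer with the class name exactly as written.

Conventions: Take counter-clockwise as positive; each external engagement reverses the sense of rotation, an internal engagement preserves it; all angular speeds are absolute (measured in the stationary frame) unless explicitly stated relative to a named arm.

planetary set (31T centre, 24T on arm, 79T internal) — Willis relation
classification: planetary set

planetary set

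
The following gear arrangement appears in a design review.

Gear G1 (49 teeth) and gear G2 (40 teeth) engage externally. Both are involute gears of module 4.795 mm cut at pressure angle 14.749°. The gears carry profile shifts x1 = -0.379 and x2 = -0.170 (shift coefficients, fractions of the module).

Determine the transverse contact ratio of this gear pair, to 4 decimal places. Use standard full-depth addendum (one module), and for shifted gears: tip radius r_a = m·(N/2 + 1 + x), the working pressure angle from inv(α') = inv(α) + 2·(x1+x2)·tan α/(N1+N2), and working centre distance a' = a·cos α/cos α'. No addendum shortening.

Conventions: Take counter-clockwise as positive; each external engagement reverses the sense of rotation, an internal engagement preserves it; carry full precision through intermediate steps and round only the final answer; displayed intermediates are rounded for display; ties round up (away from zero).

topology: single-mesh involute geometry — m = 4.795, 49T/40T pair
base radii: r_b1 = 113.606661, r_b2 = 92.740132
tip radii: r_a1 = 120.455195, r_a2 = 99.879850
inv(α') = inv(14.749°) + 2·(-0.379-0.170)·tan α/(49+40) = 0.00259290  ⇒  α' = 11.29338°
a' = a·cos α / cos α' = 213.3775·cos 14.749°/cos 11.29338° = 210.421117
action lengths: √(r_a1²−r_b1²) = 40.037239, √(r_a2²−r_b2²) = 37.084396
base pitch p_b = π·m·cos α = 14.567586
CR = (40.037239 + 37.084396 − 210.421117·sin 11.29338°)/14.567586 = 2.465355
contact ratio ≈ 2.4654

2.4654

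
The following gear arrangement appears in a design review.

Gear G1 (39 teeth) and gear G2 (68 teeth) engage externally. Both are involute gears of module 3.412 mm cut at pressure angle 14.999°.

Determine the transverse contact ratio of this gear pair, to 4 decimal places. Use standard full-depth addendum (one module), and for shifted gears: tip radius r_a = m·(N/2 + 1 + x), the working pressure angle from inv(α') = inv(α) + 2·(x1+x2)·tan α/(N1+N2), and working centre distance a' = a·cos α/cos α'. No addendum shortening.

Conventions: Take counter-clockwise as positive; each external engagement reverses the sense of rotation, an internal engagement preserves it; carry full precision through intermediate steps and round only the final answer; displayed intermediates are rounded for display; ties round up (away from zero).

class = single-mesh tooth geometry [involute pair 39T × 68T, m = 3.412]
base radii: r_b1 = 64.267209, r_b2 = 112.055647
tip radii: r_a1 = 69.946000, r_a2 = 119.420000
no profile shift: α' = α, a' = a
action lengths: √(r_a1²−r_b1²) = 27.607403, √(r_a2²−r_b2²) = 41.287629
base pitch p_b = π·m·cos α = 10.353918
CR = (27.607403 + 41.287629 − 182.542000·sin 14.99900°)/10.353918 = 2.091263
contact ratio ≈ 2.0913

2.0913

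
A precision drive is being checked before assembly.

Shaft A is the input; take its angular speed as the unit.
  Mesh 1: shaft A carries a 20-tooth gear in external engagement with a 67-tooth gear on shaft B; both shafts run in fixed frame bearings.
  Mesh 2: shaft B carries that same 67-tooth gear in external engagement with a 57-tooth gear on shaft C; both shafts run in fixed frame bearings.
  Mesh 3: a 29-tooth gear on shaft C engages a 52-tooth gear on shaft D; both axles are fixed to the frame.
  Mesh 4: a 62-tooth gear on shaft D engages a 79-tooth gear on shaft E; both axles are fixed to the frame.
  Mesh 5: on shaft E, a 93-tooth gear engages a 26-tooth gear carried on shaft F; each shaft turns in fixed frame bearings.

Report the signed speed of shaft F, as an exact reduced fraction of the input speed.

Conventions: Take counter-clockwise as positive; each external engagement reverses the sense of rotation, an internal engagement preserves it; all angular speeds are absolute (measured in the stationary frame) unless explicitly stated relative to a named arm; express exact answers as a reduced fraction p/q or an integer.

5-mesh fixed-axis compound train (all bearings frame-fixed)
mesh 1 [20T→67T]: |ω|/ω_in = 1×20/67 = 20/67, sense flips to −
mesh 2 [67T→57T]: |ω|/ω_in = (20/67)×67/57 = 20/57, sense flips to +
mesh 3 [29T→52T]: |ω|/ω_in = (20/57)×29/52 = 145/741, sense flips to −
mesh 4 [62T→79T]: |ω|/ω_in = (145/741)×62/79 = 8990/58539, sense flips to +
mesh 5 [93T→26T]: |ω|/ω_in = (8990/58539)×93/26 = 139345/253669, sense flips to −
signed output speed (× input speed) = -139345/253669

-139345/253669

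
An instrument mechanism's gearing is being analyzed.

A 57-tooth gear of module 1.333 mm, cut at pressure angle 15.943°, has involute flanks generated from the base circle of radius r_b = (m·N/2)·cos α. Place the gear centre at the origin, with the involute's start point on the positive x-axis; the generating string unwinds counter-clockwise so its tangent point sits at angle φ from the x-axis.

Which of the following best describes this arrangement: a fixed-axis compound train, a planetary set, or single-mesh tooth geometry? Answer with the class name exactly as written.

single-mesh tooth geometry

topology: single-mesh involute geometry — m = 1.333, N = 57
classification: single-mesh tooth geometry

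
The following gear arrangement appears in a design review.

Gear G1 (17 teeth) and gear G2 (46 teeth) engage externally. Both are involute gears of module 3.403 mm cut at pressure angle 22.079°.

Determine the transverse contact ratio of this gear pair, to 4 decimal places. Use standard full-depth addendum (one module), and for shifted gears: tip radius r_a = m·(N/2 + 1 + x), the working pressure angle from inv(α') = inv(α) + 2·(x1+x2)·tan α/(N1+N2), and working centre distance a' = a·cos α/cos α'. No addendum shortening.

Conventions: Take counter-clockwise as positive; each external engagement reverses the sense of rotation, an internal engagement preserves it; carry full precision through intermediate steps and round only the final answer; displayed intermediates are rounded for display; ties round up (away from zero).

single-mesh involute tooth geometry (17T engaging 46T at module 3.403)
base radii: r_b1 = 26.804291, r_b2 = 72.529257
tip radii: r_a1 = 32.328500, r_a2 = 81.672000
no profile shift: α' = α, a' = a
action lengths: √(r_a1²−r_b1²) = 18.073791, √(r_a2²−r_b2²) = 37.547602
base pitch p_b = π·m·cos α = 9.906843
CR = (18.073791 + 37.547602 − 107.194500·sin 22.07900°)/9.906843 = 1.547277
contact ratio ≈ 1.5473

1.5473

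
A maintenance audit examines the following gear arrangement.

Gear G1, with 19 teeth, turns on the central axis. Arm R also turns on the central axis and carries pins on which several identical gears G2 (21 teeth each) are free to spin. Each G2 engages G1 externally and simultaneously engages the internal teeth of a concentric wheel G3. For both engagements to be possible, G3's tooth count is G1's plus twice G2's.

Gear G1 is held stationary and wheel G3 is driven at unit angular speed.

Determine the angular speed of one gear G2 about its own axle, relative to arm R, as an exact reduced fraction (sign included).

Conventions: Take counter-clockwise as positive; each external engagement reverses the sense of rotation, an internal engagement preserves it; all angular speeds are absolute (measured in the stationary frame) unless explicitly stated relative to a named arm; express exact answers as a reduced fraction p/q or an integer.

1159/1680

class = planetary set [G3 = 19+2·21 = 61; Willis about the carrier]
ring teeth: 19 + 2·21 = 61
19(ω_sun−ω_arm) = −61(ω_ring−ω_arm),  ω_sun = 0, ω_ring = 1
19(0−ω_arm) = −61(1−ω_arm)  ⇒  80·ω_arm = 61  ⇒  ω_arm = 61/80
sun–planet mesh: 19·(0−61/80) = −21·(ω_p−ω_arm)  ⇒  ω_p−ω_arm = 1159/1680
exact speed ratio = 1159/1680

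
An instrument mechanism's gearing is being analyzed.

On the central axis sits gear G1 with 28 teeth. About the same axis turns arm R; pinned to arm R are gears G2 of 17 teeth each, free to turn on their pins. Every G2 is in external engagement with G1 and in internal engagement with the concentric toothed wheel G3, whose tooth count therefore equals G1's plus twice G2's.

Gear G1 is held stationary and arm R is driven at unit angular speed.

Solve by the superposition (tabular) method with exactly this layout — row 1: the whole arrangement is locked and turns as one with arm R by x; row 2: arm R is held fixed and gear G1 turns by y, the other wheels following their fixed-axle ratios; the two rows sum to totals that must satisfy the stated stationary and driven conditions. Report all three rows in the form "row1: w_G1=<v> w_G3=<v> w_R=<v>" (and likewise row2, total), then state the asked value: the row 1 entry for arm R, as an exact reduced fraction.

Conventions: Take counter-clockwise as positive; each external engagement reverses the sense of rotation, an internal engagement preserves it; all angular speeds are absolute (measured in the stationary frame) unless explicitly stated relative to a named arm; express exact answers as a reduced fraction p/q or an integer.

row1: w_G1=1 w_G3=1 w_R=1
row2: w_G1=-1 w_G3=14/31 w_R=0
total: w_G1=0 w_G3=45/31 w_R=1
asked value: 1

planetary set (28T centre, 17T on arm, 62T internal) — Willis relation
row 1 — lock + rotate with arm: ω_sun = ω_ring = ω_arm = x
row 2 (arm held, sun turns y): ω_ring = −(28/62)·y, ω_arm = 0
boundary: total ω_sun = x + y = 0 and total ω_arm = x = 1  ⇒  y = -1, x = 1
row 2 ring = −(28/62)·(-1) = 14/31
totals (row 1 + row 2): sun 1 + (-1) = 0, ring 1 + 14/31 = 45/31, arm 1 + 0 = 1
asked cell (row1, arm) = 1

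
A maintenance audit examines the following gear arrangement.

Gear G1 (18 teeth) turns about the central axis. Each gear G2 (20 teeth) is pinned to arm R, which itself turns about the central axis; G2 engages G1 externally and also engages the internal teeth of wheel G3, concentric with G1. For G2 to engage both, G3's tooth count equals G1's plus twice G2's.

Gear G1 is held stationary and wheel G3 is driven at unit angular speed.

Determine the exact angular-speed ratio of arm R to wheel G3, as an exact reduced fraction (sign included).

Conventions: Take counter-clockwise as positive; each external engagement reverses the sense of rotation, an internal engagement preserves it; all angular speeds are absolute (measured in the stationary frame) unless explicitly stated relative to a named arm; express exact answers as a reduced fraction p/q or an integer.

topology: planetary set — G1 18T / G2 20T / G3 58T, arm = carrier (Willis)
ring teeth: 18 + 2·20 = 58
18(ω_sun−ω_arm) = −58(ω_ring−ω_arm),  ω_sun = 0, ω_ring = 1
18(0−ω_arm) = −58(1−ω_arm)  ⇒  76·ω_arm = 58  ⇒  ω_arm = 29/38
ω_out/ω_in = 29/38

29/38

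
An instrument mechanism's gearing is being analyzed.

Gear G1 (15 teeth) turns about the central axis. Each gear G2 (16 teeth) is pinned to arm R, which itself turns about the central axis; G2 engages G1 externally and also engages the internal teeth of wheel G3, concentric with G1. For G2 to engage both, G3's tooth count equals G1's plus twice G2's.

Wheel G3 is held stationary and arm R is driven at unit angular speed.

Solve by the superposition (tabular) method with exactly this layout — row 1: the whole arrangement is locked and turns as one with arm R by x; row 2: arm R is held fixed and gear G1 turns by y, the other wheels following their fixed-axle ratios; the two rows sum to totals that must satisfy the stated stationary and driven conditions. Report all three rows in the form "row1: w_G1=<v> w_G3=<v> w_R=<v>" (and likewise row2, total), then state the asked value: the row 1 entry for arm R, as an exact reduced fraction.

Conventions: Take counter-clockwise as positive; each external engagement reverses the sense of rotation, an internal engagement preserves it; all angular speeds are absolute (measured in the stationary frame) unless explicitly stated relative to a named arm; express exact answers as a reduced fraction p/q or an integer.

class = planetary set [G3 = 15+2·16 = 47; Willis about the carrier]
row 1: whole set turns with the arm by x
row 2: sun turns y, ring = −(15/47)·y, arm 0
boundary: total ω_ring = x − (15/47)·y = 0 and total ω_arm = x = 1  ⇒  y = 47/15, x = 1
row 2 ring = −(15/47)·47/15 = -1
totals (row 1 + row 2): sun 1 + 47/15 = 62/15, ring 1 + (-1) = 0, arm 1 + 0 = 1
asked cell (row1, arm) = 1

row1: w_G1=1 w_G3=1 w_R=1
row2: w_G1=47/15 w_G3=-1 w_R=0
total: w_G1=62/15 w_G3=0 w_R=1
asked value: 1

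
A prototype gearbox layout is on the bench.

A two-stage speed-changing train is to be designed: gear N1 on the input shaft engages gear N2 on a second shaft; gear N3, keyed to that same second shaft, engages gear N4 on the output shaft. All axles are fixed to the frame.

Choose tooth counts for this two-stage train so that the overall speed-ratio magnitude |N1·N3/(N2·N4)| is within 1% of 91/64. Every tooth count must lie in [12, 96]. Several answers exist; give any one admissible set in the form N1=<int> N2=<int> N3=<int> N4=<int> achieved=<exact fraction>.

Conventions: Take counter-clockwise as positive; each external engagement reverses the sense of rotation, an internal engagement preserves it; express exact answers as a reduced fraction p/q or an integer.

class = fixed-axis compound train [2-stage, 91/64 wanted]
target = 91/64 in lowest terms: an exact hit needs N1·N3 = k·91 and N2·N4 = k·64 for one integer k, every count in [12, 96]; additionally prefer no 1:1 stage (N1 ≠ N2, N3 ≠ N4)
k = 1…2: no 1:1-free in-range split of k·91 and k·64 into factor pairs; take k = 3
k = 3: N1·N3 = 273 = 13·21, N2·N4 = 192 = 12·16
achieved = 13·21/(12·16) = 91/64; |achieved − target| = 0 ≤ 91/6400 ✓

N1=13 N2=12 N3=21 N4=16 achieved=91/64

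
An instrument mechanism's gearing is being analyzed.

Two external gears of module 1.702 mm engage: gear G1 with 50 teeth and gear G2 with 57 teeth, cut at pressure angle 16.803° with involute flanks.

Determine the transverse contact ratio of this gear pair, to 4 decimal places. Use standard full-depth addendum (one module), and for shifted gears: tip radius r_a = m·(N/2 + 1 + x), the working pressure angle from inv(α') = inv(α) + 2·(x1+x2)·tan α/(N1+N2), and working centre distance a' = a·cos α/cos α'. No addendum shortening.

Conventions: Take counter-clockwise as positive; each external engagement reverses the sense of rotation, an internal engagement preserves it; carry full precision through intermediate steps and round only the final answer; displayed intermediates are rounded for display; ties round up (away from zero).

recognized (one external pair, fixed centres): single-mesh tooth geometry, m = 1.702, N1 = 50, N2 = 57
base radii: r_b1 = 40.733301, r_b2 = 46.435963
tip radii: r_a1 = 44.252000, r_a2 = 50.209000
no profile shift: α' = α, a' = a
action lengths: √(r_a1²−r_b1²) = 17.292707, √(r_a2²−r_b2²) = 19.095681
base pitch p_b = π·m·cos α = 5.118698
CR = (17.292707 + 19.095681 − 91.057000·sin 16.80300°)/5.118698 = 1.966410
contact ratio ≈ 1.9664

1.9664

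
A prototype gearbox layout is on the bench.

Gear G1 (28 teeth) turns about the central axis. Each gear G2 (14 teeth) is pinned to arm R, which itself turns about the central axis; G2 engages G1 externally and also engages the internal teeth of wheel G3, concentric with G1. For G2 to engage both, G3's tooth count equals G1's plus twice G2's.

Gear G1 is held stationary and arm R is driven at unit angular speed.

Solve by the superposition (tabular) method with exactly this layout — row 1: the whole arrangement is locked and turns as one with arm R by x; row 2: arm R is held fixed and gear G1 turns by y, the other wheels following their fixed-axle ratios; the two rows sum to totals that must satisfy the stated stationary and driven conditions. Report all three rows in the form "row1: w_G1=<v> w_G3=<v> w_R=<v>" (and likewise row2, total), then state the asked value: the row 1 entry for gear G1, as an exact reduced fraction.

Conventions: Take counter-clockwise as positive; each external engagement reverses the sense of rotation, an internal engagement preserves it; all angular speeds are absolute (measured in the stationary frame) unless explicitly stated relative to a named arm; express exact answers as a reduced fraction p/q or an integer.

row1: w_G1=1 w_G3=1 w_R=1
row2: w_G1=-1 w_G3=1/2 w_R=0
total: w_G1=0 w_G3=3/2 w_R=1
asked value: 1

class = planetary set [G3 = 28+2·14 = 56; Willis about the carrier]
row 1 (train locked, turned with arm): all members turn x
row 2: sun turns y, ring = −(28/56)·y, arm 0
boundary: total ω_sun = x + y = 0 and total ω_arm = x = 1  ⇒  y = -1, x = 1
row 2 ring = −(28/56)·(-1) = 1/2
totals (row 1 + row 2): sun 1 + (-1) = 0, ring 1 + 1/2 = 3/2, arm 1 + 0 = 1
asked cell (row1, sun) = 1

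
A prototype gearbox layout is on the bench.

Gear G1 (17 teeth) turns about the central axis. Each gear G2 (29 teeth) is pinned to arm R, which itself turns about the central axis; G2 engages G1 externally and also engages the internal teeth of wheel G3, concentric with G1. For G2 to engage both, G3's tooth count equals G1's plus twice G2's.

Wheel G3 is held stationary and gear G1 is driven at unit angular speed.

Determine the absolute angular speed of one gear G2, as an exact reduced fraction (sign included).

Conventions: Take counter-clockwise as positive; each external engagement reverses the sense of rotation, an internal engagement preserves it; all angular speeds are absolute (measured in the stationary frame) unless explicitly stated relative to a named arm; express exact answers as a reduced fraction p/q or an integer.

recognized (axles ride arm R): planetary set, 17/29/75 teeth
ring teeth: 17 + 2·29 = 75
17(ω_sun−ω_arm) = −75(ω_ring−ω_arm),  ω_ring = 0, ω_sun = 1
17(1−ω_arm) = −75(0−ω_arm)  ⇒  92·ω_arm = 17  ⇒  ω_arm = 17/92
sun–planet mesh: 17·(1−17/92) = −29·(ω_p−ω_arm)  ⇒  ω_p−ω_arm = -1275/2668
ω_p = 17/92 − 1275/2668 = -17/58
exact speed ratio = -17/58

-17/58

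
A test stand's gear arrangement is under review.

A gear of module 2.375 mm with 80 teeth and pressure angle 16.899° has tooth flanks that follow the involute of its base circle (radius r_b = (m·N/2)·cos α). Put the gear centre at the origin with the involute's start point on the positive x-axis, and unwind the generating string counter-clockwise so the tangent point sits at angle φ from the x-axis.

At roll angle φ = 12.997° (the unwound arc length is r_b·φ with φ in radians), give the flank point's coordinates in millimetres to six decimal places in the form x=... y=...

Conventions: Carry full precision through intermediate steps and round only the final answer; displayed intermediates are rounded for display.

x=93.206418 y=0.351850

single-mesh involute tooth geometry (80T wheel at module 2.375)
pitch radius r_p = m·N/2 = 2.375·80/2 = 95.000000
base radius r_b = r_p·cos α = 95.000000·cos 16.899° = 90.897772
roll angle φ = 12.997° = 0.22684044 rad
x = r_b·(cos φ + φ·sin φ) = 93.206418
y = r_b·(sin φ − φ·cos φ) = 0.351850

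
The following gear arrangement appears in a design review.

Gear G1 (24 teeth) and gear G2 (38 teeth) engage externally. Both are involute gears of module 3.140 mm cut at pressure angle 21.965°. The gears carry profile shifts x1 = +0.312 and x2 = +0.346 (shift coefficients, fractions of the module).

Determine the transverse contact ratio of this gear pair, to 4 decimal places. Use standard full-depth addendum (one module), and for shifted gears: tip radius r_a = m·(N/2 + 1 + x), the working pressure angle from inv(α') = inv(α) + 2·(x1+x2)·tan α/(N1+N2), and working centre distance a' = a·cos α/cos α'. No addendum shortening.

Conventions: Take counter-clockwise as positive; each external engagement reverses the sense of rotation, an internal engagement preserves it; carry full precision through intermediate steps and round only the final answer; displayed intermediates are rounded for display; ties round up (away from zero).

1.4788

topology: single-mesh involute geometry — m = 3.140, 24T/38T pair
base radii: r_b1 = 34.944904, r_b2 = 55.329431
tip radii: r_a1 = 41.799680, r_a2 = 63.886440
inv(α') = inv(21.965°) + 2·(+0.312+0.346)·tan α/(24+38) = 0.02851495  ⇒  α' = 24.60825°
a' = a·cos α / cos α' = 97.3400·cos 21.965°/cos 24.60825° = 99.292459
action lengths: √(r_a1²−r_b1²) = 22.936150, √(r_a2²−r_b2²) = 31.939495
base pitch p_b = π·m·cos α = 9.148554
CR = (22.936150 + 31.939495 − 99.292459·sin 24.60825°)/9.148554 = 1.478824
contact ratio ≈ 1.4788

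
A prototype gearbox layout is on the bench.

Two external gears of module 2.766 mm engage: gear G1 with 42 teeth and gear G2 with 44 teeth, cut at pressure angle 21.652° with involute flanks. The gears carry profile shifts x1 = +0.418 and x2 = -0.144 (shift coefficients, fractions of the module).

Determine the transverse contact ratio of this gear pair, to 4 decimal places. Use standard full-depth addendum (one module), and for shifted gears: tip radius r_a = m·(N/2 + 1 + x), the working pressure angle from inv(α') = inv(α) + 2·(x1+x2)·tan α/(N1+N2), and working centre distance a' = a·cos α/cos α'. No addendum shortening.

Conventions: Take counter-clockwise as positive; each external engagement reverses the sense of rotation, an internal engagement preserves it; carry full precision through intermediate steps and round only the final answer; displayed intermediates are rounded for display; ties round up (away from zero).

1.5957

single-mesh involute tooth geometry (42T engaging 44T at module 2.766)
base radii: r_b1 = 53.987568, r_b2 = 56.558405
tip radii: r_a1 = 62.008188, r_a2 = 63.219696
inv(α') = inv(21.652°) + 2·(+0.418-0.144)·tan α/(42+44) = 0.02160912  ⇒  α' = 22.53156°
a' = a·cos α / cos α' = 118.9380·cos 21.652°/cos 22.53156° = 119.681419
action lengths: √(r_a1²−r_b1²) = 30.501768, √(r_a2²−r_b2²) = 28.246713
base pitch p_b = π·m·cos α = 8.076521
CR = (30.501768 + 28.246713 − 119.681419·sin 22.53156°)/8.076521 = 1.595674
contact ratio ≈ 1.5957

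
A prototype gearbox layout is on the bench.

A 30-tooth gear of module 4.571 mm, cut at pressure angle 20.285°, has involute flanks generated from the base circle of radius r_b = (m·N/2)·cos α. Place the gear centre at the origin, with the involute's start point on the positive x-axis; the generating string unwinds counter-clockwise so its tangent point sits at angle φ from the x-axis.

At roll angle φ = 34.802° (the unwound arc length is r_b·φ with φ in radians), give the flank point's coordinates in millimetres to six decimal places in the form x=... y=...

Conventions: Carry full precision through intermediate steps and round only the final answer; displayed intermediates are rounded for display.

topology: single-mesh involute geometry — m = 4.571, N = 30
pitch radius r_p = m·N/2 = 4.571·30/2 = 68.565000
base radius r_b = r_p·cos α = 68.565000·cos 20.285° = 64.312580
roll angle φ = 34.802° = 0.60740949 rad
x = r_b·(cos φ + φ·sin φ) = 75.104458
y = r_b·(sin φ − φ·cos φ) = 4.629252

x=75.104458 y=4.629252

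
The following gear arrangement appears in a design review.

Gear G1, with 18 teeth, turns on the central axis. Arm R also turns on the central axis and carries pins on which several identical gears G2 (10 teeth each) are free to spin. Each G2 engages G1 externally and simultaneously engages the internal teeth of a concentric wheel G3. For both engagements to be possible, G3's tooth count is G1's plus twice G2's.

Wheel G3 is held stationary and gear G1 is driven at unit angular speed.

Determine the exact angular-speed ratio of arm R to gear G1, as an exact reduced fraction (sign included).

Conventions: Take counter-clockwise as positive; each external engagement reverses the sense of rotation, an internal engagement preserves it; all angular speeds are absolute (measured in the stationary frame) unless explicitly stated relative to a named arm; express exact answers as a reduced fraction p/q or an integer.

9/28

class = planetary set [G3 = 18+2·10 = 38; Willis about the carrier]
ring teeth: 18 + 2·10 = 38
18(ω_sun−ω_arm) = −38(ω_ring−ω_arm),  ω_ring = 0, ω_sun = 1
18(1−ω_arm) = −38(0−ω_arm)  ⇒  56·ω_arm = 18  ⇒  ω_arm = 9/28
ω_out/ω_in = 9/28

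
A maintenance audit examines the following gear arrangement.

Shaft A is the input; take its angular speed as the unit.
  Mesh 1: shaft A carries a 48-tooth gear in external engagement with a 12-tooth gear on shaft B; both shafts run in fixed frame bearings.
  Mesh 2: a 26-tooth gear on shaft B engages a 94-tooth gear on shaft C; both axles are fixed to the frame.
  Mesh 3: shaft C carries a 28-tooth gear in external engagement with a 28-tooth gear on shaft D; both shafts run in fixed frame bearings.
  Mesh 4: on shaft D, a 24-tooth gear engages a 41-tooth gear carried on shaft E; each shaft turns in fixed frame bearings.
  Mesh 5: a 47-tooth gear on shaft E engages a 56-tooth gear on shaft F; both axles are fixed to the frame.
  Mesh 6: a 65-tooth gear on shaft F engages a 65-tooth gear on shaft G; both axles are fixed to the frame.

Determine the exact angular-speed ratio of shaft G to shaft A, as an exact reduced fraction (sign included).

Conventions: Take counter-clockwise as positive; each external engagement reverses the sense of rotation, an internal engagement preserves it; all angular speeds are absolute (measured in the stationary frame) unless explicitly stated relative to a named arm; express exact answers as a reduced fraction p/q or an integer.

156/287

class = fixed-axis compound train [6 meshes; 6 ratios multiply, 6 sense flips]
mesh 1 [48T→12T]: running ratio 4, sense −
mesh 2 [26T→94T]: running ratio 52/47, sense +
mesh 3 [28T→28T]: running ratio 52/47, sense −
mesh 4 [24T→41T]: running ratio 1248/1927, sense +
mesh 5 [47T→56T]: running ratio 156/287, sense −
mesh 6 [65T→65T]: running ratio 156/287, sense +
ω_out/ω_in = 156/287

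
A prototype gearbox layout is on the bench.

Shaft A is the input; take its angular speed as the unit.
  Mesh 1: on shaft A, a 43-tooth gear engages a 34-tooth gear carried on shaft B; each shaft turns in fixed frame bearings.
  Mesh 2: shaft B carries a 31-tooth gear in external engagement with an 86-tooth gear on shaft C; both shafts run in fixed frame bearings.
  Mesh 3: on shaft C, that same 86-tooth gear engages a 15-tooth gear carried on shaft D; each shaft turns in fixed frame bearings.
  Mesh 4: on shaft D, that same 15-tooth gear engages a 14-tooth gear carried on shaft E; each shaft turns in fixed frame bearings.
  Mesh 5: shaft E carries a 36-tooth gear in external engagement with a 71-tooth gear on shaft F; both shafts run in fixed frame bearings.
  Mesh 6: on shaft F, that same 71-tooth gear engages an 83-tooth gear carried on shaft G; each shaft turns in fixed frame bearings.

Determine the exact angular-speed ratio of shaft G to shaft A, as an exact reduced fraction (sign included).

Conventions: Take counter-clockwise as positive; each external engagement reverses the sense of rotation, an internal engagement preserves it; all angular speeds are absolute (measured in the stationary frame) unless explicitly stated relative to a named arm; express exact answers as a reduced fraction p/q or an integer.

11997/9877

class = fixed-axis compound train [6 meshes; 6 ratios multiply, 6 sense flips]
mesh 1 [43T→34T]: running ratio 43/34, sense −
mesh 2 [31T→86T]: running ratio 31/68, sense +
mesh 3 [86T→15T]: running ratio 1333/510, sense −
mesh 4 [15T→14T]: running ratio 1333/476, sense +
mesh 5 [36T→71T]: running ratio 11997/8449, sense −
mesh 6 [71T→83T]: running ratio 11997/9877, sense +
ω_out/ω_in = 11997/9877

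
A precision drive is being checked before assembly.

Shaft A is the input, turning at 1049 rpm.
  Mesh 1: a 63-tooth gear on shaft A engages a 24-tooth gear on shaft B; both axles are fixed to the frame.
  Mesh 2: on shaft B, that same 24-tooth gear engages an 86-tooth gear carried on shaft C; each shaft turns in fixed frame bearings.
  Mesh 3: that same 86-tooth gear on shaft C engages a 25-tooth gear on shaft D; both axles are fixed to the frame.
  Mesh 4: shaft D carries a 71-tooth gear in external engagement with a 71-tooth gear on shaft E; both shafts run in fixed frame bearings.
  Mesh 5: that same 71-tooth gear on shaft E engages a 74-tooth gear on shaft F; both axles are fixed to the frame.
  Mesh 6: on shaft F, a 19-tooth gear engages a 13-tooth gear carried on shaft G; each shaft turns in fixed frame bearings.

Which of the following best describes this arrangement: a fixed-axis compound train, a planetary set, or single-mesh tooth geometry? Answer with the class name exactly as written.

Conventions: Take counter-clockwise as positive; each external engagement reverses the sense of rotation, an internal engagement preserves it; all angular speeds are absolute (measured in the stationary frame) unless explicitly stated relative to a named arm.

fixed-axis compound train

topology: fixed-axis compound train — 6 meshes, A→G
classification: fixed-axis compound train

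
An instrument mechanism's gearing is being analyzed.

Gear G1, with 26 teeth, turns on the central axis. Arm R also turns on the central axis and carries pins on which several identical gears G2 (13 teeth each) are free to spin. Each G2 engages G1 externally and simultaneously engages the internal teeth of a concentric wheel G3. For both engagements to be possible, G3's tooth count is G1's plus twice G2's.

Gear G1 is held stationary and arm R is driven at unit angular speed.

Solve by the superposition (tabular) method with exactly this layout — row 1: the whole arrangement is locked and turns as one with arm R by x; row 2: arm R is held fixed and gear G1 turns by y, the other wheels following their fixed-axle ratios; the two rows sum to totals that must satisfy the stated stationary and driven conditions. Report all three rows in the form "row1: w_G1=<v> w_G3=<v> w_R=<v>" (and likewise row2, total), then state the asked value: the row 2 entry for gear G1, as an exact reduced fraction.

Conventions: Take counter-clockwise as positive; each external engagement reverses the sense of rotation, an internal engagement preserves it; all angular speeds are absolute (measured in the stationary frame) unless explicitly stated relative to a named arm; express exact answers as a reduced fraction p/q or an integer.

row1: w_G1=1 w_G3=1 w_R=1
row2: w_G1=-1 w_G3=1/2 w_R=0
total: w_G1=0 w_G3=3/2 w_R=1
asked value: -1

topology: planetary set — G1 26T / G2 13T / G3 52T, arm = carrier (Willis)
row 1 — lock + rotate with arm: ω_sun = ω_ring = ω_arm = x
row 2: sun turns y, ring = −(26/52)·y, arm 0
boundary: total ω_sun = x + y = 0 and total ω_arm = x = 1  ⇒  y = -1, x = 1
row 2 ring = −(26/52)·(-1) = 1/2
totals (row 1 + row 2): sun 1 + (-1) = 0, ring 1 + 1/2 = 3/2, arm 1 + 0 = 1
asked cell (row2, sun) = -1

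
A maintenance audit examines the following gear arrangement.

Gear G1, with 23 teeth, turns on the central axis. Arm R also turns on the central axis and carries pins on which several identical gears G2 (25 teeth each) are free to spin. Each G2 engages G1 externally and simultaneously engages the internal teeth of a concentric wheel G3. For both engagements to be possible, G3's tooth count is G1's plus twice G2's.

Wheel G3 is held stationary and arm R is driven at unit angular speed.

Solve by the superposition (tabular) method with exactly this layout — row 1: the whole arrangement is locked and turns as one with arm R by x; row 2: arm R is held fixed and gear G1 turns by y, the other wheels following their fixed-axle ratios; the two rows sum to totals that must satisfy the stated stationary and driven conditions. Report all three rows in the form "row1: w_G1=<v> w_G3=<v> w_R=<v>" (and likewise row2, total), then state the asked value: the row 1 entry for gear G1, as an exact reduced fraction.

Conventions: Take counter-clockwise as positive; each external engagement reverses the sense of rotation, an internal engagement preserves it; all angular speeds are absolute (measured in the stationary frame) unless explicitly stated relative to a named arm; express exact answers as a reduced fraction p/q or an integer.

row1: w_G1=1 w_G3=1 w_R=1
row2: w_G1=73/23 w_G3=-1 w_R=0
total: w_G1=96/23 w_G3=0 w_R=1
asked value: 1

planetary set (23T centre, 25T on arm, 73T internal) — Willis relation
row 1: whole set turns with the arm by x
row 2 (arm held, sun turns y): ω_ring = −(23/73)·y, ω_arm = 0
boundary: total ω_ring = x − (23/73)·y = 0 and total ω_arm = x = 1  ⇒  y = 73/23, x = 1
row 2 ring = −(23/73)·73/23 = -1
totals (row 1 + row 2): sun 1 + 73/23 = 96/23, ring 1 + (-1) = 0, arm 1 + 0 = 1
asked cell (row1, sun) = 1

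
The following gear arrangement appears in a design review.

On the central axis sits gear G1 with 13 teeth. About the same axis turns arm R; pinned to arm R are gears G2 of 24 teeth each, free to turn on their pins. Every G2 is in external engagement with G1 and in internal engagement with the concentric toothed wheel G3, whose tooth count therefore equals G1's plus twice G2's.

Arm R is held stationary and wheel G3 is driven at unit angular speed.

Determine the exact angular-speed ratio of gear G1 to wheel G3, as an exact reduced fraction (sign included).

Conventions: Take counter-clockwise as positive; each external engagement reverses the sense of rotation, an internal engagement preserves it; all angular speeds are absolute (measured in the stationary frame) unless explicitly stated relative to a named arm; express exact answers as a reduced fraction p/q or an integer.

-61/13

recognized (axles ride arm R): planetary set, 13/24/61 teeth
ring teeth: 13 + 2·24 = 61
13(ω_sun−ω_arm) = −61(ω_ring−ω_arm),  ω_arm = 0, ω_ring = 1
ω_sun = 0 − (61/13)(1−0) = -61/13
ω_out/ω_in = -61/13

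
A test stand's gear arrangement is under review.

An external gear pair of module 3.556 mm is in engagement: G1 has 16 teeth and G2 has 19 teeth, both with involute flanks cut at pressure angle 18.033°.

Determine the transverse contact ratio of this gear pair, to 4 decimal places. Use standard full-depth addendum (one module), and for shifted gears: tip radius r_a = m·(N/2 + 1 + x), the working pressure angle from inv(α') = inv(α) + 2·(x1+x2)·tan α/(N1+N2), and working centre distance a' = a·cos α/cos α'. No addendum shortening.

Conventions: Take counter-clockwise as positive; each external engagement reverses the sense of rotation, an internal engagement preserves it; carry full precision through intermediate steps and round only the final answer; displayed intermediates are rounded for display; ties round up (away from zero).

1.5883

single-mesh involute tooth geometry (16T engaging 19T at module 3.556)
base radii: r_b1 = 27.050588, r_b2 = 32.122573
tip radii: r_a1 = 32.004000, r_a2 = 37.338000
no profile shift: α' = α, a' = a
action lengths: √(r_a1²−r_b1²) = 17.103266, √(r_a2²−r_b2²) = 19.033300
base pitch p_b = π·m·cos α = 10.622741
CR = (17.103266 + 19.033300 − 62.230000·sin 18.03300°)/10.622741 = 1.588324
contact ratio ≈ 1.5883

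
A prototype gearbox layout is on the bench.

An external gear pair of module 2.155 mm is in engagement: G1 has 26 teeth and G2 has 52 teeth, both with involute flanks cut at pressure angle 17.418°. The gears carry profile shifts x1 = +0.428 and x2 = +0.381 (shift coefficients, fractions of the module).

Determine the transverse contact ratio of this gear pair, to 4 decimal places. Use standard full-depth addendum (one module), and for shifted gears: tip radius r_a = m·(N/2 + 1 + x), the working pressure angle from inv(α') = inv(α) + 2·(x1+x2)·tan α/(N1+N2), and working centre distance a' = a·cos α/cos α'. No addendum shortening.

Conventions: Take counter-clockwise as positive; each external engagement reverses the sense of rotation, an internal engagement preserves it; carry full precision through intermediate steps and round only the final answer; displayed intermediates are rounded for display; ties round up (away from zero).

single-mesh involute tooth geometry (26T engaging 52T at module 2.155)
base radii: r_b1 = 26.730410, r_b2 = 53.460819
tip radii: r_a1 = 31.092340, r_a2 = 59.006055
inv(α') = inv(17.418°) + 2·(+0.428+0.381)·tan α/(26+52) = 0.01623241  ⇒  α' = 20.55730°
a' = a·cos α / cos α' = 84.0450·cos 17.418°/cos 20.55730° = 85.644972
action lengths: √(r_a1²−r_b1²) = 15.881398, √(r_a2²−r_b2²) = 24.973092
base pitch p_b = π·m·cos α = 6.459697
CR = (15.881398 + 24.973092 − 85.644972·sin 20.55730°)/6.459697 = 1.668930
contact ratio ≈ 1.6689

1.6689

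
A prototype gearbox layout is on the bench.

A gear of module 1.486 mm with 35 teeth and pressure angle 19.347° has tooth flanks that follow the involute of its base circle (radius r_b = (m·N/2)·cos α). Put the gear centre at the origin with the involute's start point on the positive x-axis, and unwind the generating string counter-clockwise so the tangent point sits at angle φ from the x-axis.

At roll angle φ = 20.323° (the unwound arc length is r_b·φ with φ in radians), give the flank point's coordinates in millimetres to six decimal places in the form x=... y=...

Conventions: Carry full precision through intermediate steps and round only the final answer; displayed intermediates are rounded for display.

single-mesh involute tooth geometry (35T wheel at module 1.486)
pitch radius r_p = m·N/2 = 1.486·35/2 = 26.005000
base radius r_b = r_p·cos α = 26.005000·cos 19.347° = 24.536485
roll angle φ = 20.323° = 0.35470326 rad
x = r_b·(cos φ + φ·sin φ) = 26.031796
y = r_b·(sin φ − φ·cos φ) = 0.360423

x=26.031796 y=0.360423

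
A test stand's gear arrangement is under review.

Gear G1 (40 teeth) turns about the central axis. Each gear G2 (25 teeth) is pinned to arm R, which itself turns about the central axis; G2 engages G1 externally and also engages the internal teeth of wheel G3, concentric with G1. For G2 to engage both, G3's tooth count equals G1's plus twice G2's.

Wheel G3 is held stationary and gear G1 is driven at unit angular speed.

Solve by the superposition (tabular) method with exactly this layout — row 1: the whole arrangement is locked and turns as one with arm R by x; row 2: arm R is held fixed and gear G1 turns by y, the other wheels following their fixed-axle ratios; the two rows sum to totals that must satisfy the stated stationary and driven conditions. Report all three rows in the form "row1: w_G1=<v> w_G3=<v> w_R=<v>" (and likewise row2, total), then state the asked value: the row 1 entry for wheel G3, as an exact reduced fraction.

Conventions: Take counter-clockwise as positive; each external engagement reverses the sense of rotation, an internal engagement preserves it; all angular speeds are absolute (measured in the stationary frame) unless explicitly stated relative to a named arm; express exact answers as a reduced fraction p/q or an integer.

row1: w_G1=4/13 w_G3=4/13 w_R=4/13
row2: w_G1=9/13 w_G3=-4/13 w_R=0
total: w_G1=1 w_G3=0 w_R=4/13
asked value: 4/13

planetary set (40T centre, 25T on arm, 90T internal) — Willis relation
row 1 — lock + rotate with arm: ω_sun = ω_ring = ω_arm = x
row 2: sun turns y, ring = −(40/90)·y, arm 0
boundary: total ω_ring = x − (40/90)·y = 0 and total ω_sun = x + y = 1  ⇒  y = 9/13, x = 4/13
row 2 ring = −(40/90)·9/13 = -4/13
totals (row 1 + row 2): sun 4/13 + 9/13 = 1, ring 4/13 + (-4/13) = 0, arm 4/13 + 0 = 4/13
asked cell (row1, ring) = 4/13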